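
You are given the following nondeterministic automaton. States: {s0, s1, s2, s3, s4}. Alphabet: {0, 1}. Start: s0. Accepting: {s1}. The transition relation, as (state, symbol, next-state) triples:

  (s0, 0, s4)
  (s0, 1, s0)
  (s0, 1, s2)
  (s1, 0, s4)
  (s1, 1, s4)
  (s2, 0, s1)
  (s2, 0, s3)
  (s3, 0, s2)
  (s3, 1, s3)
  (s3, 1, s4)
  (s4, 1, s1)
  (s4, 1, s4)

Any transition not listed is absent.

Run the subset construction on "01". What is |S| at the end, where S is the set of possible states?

Start in {s0}.
Read '0': {s0} → {s4}.
Read '1': {s4} → {s1, s4}.
That set has 2 states.

2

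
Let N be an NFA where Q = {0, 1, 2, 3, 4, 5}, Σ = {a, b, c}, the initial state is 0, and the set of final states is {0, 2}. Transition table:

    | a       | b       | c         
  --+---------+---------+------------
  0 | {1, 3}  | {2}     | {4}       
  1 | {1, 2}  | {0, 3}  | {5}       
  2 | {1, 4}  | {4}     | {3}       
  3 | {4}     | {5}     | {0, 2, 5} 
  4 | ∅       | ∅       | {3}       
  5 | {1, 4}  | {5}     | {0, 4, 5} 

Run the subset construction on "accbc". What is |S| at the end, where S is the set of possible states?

Start in {0}.
Read 'a': {0} → {1, 3}.
Read 'c': {1, 3} → {0, 2, 5}.
Read 'c': {0, 2, 5} → {0, 3, 4, 5}.
Read 'b': {0, 3, 4, 5} → {2, 5}.
Read 'c': {2, 5} → {0, 3, 4, 5}.
That set has 4 states.

4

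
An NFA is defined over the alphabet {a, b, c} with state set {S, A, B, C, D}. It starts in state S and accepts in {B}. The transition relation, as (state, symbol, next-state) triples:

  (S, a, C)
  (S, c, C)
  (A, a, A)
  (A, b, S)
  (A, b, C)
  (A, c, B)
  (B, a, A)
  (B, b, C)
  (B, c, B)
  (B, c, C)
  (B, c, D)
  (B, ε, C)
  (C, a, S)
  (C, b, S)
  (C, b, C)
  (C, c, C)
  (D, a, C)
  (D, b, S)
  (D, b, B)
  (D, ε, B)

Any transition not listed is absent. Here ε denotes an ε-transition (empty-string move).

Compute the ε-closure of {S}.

Begin with {S}.
No ε-moves leave this set, so the closure equals the set itself.

{S}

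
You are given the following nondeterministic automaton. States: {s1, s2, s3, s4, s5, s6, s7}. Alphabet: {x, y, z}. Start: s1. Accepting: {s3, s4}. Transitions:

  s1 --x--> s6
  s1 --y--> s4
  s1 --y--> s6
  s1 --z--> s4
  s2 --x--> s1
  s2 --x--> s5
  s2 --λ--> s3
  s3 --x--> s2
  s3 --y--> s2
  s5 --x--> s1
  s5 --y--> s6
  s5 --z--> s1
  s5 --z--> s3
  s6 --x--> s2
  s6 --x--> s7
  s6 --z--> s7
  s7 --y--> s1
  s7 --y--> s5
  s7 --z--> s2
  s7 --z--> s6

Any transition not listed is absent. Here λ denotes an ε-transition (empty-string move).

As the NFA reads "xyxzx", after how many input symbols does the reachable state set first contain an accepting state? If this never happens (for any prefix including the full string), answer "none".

none

Start in {s1}.
Read 'x': {s1} → {s6}.
Read 'y': {s6} → ∅.
The set is empty and remains empty for the remaining 3 symbols.
No reachable set along the way intersects F.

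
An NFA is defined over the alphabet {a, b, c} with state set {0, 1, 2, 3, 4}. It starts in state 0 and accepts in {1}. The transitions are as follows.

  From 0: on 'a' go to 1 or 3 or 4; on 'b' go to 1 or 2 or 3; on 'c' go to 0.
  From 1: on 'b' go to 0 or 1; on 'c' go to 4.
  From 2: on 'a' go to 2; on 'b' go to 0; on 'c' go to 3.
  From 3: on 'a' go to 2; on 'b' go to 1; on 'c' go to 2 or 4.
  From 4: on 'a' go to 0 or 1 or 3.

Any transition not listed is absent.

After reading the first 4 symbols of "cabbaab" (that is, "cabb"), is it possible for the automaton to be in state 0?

Yes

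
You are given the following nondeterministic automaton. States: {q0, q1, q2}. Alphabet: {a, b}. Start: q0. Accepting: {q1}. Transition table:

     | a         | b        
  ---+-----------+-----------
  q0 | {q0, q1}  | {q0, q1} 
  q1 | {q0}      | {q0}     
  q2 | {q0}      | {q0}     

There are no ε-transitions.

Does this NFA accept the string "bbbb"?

Yes

Start in {q0}.
Read 'b': q0→{q0, q1}; now {q0, q1}.
Read 'b': q0→{q0, q1}, q1→{q0}; now {q0, q1}.
Read 'b': q0→{q0, q1}, q1→{q0}; now {q0, q1}.
Read 'b': q0→{q0, q1}, q1→{q0}; now {q0, q1}.
The final set {q0, q1} contains the accepting state q1.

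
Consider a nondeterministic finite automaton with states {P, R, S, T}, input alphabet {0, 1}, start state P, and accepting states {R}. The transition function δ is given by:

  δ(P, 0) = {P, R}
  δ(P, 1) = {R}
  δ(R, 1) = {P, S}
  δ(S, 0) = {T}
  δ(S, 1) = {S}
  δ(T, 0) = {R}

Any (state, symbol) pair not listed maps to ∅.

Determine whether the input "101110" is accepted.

Start in {P}.
Read '1': {P} → {R}.
Read '0': {R} → ∅.
The set is empty and remains empty for the remaining 4 symbols.
The final set ∅ contains no accepting state.

No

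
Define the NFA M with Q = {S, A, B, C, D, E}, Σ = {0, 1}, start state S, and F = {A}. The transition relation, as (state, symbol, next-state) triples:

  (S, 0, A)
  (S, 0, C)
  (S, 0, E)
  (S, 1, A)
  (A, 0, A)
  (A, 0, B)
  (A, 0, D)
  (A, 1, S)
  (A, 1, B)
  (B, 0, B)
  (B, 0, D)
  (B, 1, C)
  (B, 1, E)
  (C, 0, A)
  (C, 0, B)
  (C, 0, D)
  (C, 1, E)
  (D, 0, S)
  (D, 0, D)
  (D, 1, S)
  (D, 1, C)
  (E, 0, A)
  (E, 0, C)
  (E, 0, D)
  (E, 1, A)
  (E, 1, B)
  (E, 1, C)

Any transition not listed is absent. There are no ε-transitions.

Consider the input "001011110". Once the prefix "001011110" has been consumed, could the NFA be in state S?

No

Start in {S}.
Read '0': S→{A, C, E}; now {A, C, E}.
Read '0': A→{A, B, D}, C→{A, B, D}, E→{A, C, D}; now {A, B, C, D}.
Read '1': A→{S, B}, B→{C, E}, C→{E}, D→{S, C}; now {S, B, C, E}.
Read '0': S→{A, C, E}, B→{B, D}, C→{A, B, D}, E→{A, C, D}; now {A, B, C, D, E}.
Read '1': A→{S, B}, B→{C, E}, C→{E}, D→{S, C}, E→{A, B, C}; now {S, A, B, C, E}.
Read '1': S→{A}, A→{S, B}, B→{C, E}, C→{E}, E→{A, B, C}; now {S, A, B, C, E}.
Read '1': S→{A}, A→{S, B}, B→{C, E}, C→{E}, E→{A, B, C}; now {S, A, B, C, E}.
Read '1': S→{A}, A→{S, B}, B→{C, E}, C→{E}, E→{A, B, C}; now {S, A, B, C, E}.
Read '0': S→{A, C, E}, A→{A, B, D}, B→{B, D}, C→{A, B, D}, E→{A, C, D}; now {A, B, C, D, E}.
State S is not in {A, B, C, D, E}.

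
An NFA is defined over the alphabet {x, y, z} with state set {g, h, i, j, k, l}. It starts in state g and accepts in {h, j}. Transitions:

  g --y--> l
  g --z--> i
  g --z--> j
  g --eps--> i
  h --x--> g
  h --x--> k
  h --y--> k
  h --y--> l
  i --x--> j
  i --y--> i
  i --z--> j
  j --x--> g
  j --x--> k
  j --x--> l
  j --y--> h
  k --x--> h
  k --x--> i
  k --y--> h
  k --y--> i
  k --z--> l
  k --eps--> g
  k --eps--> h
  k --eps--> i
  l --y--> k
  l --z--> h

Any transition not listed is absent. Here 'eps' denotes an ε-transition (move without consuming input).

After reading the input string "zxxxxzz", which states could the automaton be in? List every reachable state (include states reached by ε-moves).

{h, j}

Start: ε-closure({g}) = {g, i}.
Read 'z': {g, i} → {i, j}.
Read 'x': {i, j} → {g, h, i, j, k, l}.
Read 'x': {g, h, i, j, k, l} → {g, h, i, j, k, l}.
Read 'x': {g, h, i, j, k, l} → {g, h, i, j, k, l}.
Read 'x': {g, h, i, j, k, l} → {g, h, i, j, k, l}.
Read 'z': {g, h, i, j, k, l} → {h, i, j, l}.
Read 'z': {h, i, j, l} → {h, j}.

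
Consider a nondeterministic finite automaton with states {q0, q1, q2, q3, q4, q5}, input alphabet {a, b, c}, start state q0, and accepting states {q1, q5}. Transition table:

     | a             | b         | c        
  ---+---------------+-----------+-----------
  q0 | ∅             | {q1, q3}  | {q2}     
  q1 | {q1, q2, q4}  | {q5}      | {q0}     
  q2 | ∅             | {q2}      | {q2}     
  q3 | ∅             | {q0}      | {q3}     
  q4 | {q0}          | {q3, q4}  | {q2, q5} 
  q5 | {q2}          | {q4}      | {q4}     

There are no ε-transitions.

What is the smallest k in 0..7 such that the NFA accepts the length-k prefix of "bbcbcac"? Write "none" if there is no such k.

Start in {q0}.
Read 'b': {q0} → {q1, q3}.
None of the earlier sets intersect F, but {q1, q3} does.

1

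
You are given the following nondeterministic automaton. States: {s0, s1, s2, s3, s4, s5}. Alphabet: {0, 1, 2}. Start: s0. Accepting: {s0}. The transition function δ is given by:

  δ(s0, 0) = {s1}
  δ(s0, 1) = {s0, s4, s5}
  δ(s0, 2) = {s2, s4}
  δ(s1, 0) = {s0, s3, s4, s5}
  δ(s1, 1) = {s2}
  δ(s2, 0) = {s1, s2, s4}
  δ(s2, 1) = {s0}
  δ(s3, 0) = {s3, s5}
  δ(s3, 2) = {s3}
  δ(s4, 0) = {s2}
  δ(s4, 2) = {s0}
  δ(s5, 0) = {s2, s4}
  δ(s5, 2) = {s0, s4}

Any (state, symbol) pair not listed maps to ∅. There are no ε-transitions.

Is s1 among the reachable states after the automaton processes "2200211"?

No

Start in {s0}.
Read '2': s0→{s2, s4}; now {s2, s4}.
Read '2': s2→∅, s4→{s0}; now {s0}.
Read '0': s0→{s1}; now {s1}.
Read '0': s1→{s0, s3, s4, s5}; now {s0, s3, s4, s5}.
Read '2': s0→{s2, s4}, s3→{s3}, s4→{s0}, s5→{s0, s4}; now {s0, s2, s3, s4}.
Read '1': s0→{s0, s4, s5}, s2→{s0}, s3→∅, s4→∅; now {s0, s4, s5}.
Read '1': s0→{s0, s4, s5}, s4→∅, s5→∅; now {s0, s4, s5}.
State s1 is not in {s0, s4, s5}.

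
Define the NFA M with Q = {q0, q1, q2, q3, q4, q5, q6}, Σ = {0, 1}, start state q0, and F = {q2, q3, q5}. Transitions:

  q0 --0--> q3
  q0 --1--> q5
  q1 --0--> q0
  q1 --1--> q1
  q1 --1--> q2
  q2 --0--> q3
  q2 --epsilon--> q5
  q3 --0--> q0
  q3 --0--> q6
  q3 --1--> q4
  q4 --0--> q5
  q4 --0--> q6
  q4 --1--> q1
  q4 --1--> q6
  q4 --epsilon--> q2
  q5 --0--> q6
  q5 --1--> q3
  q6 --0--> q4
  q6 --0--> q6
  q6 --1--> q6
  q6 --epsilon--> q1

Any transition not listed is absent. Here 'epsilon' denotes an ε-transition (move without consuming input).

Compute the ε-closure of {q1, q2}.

Begin with {q1, q2}.
ε-move q2 → q5; add q5.

{q1, q2, q5}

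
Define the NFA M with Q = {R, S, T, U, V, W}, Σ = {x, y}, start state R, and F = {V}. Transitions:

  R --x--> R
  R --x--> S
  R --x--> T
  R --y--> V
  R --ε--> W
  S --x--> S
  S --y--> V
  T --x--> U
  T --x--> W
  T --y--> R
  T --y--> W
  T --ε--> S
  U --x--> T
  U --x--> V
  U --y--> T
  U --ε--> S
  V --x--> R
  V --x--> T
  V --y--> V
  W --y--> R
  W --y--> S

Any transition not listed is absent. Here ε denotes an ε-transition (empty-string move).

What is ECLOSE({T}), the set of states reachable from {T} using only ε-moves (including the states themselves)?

{S, T}

Begin with {T}.
ε-move T → S; add S.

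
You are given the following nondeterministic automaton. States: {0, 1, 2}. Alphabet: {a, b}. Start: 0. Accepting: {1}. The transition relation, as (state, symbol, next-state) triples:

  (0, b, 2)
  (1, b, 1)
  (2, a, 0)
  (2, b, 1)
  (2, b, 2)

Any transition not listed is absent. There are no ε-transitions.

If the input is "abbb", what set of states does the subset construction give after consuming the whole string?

∅

Start in {0}.
Read 'a': 0→∅; now ∅.
The set is empty and remains empty for the remaining 3 symbols.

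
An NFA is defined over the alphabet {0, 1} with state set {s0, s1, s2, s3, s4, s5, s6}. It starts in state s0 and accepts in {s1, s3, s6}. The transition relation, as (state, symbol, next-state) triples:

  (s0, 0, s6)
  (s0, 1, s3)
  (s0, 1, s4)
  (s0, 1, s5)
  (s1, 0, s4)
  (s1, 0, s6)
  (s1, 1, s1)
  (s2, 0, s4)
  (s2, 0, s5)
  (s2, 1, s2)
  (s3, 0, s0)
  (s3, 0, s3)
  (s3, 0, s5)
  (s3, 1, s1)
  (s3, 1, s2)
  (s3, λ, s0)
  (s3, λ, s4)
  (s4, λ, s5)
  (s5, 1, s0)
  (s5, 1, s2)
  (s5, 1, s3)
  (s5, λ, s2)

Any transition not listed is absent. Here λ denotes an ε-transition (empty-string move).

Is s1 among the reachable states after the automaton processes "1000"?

Start in {s0}.
Read '1': s0→{s3, s4, s5}; union {s3, s4, s5}; ε-closure = {s0, s2, s3, s4, s5}.
Read '0': s0→{s6}, s2→{s4, s5}, s3→{s0, s3, s5}, s4→∅, s5→∅; union {s0, s3, s4, s5, s6}; ε-closure = {s0, s2, s3, s4, s5, s6}.
Read '0': s0→{s6}, s2→{s4, s5}, s3→{s0, s3, s5}, s4→∅, s5→∅, s6→∅; union {s0, s3, s4, s5, s6}; ε-closure = {s0, s2, s3, s4, s5, s6}.
Read '0': s0→{s6}, s2→{s4, s5}, s3→{s0, s3, s5}, s4→∅, s5→∅, s6→∅; union {s0, s3, s4, s5, s6}; ε-closure = {s0, s2, s3, s4, s5, s6}.
State s1 is not in {s0, s2, s3, s4, s5, s6}.

No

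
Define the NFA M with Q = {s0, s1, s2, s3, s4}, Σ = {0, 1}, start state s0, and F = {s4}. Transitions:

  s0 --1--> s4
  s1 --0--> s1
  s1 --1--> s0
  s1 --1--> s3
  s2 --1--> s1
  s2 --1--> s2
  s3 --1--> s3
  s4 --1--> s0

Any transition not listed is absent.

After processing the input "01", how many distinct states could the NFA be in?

0

Start in {s0}.
Read '0': s0→∅; now ∅.
The set is empty and remains empty for the remaining 1 symbol.
That set has 0 states.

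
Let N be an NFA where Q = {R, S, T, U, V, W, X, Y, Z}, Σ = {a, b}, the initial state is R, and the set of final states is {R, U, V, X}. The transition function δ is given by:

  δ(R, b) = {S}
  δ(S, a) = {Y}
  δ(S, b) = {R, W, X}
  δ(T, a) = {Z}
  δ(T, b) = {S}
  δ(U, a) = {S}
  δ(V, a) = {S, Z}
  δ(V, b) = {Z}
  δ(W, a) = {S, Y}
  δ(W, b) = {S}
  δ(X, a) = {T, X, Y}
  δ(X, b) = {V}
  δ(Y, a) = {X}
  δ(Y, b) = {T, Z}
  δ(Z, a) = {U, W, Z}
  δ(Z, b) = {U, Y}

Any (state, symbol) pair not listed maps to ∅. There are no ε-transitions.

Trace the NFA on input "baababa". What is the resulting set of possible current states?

Start in {R}.
Read 'b': R→{S}; now {S}.
Read 'a': S→{Y}; now {Y}.
Read 'a': Y→{X}; now {X}.
Read 'b': X→{V}; now {V}.
Read 'a': V→{S, Z}; now {S, Z}.
Read 'b': S→{R, W, X}, Z→{U, Y}; now {R, U, W, X, Y}.
Read 'a': R→∅, U→{S}, W→{S, Y}, X→{T, X, Y}, Y→{X}; now {S, T, X, Y}.

{S, T, X, Y}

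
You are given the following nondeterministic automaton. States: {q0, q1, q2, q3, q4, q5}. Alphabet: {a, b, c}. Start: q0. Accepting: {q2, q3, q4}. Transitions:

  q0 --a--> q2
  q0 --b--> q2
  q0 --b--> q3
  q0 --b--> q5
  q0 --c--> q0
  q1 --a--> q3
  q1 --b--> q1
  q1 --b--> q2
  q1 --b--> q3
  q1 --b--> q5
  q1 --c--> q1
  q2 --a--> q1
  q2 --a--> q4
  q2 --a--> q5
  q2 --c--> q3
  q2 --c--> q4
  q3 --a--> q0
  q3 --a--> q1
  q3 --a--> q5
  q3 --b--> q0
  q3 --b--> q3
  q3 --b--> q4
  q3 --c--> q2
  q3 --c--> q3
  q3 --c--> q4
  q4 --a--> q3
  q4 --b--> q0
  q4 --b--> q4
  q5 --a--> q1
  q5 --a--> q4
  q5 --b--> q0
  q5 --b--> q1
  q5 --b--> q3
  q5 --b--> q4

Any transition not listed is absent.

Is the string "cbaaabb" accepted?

Yes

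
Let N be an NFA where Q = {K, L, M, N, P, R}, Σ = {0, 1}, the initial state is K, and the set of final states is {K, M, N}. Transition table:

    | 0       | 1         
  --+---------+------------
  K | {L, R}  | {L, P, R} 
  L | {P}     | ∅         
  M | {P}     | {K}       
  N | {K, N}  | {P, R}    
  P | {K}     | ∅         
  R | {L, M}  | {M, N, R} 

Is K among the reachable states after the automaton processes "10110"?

Start in {K}.
Read '1': {K} → {L, P, R}.
Read '0': {L, P, R} → {K, L, M, P}.
Read '1': {K, L, M, P} → {K, L, P, R}.
Read '1': {K, L, P, R} → {L, M, N, P, R}.
Read '0': {L, M, N, P, R} → {K, L, M, N, P}.
State K is in {K, L, M, N, P}.

Yes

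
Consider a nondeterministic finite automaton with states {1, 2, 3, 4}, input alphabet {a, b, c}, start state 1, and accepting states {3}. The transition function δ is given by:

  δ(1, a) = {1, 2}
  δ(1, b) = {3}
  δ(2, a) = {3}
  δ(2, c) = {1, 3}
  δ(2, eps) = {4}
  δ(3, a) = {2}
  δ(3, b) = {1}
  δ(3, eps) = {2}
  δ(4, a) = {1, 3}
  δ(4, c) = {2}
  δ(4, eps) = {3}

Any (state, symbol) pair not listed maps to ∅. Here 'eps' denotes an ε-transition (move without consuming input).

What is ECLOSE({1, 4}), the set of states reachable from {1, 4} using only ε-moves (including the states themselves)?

Begin with {1, 4}.
ε-move 4 → 3; add 3.
ε-move 3 → 2; add 2.

{1, 2, 3, 4}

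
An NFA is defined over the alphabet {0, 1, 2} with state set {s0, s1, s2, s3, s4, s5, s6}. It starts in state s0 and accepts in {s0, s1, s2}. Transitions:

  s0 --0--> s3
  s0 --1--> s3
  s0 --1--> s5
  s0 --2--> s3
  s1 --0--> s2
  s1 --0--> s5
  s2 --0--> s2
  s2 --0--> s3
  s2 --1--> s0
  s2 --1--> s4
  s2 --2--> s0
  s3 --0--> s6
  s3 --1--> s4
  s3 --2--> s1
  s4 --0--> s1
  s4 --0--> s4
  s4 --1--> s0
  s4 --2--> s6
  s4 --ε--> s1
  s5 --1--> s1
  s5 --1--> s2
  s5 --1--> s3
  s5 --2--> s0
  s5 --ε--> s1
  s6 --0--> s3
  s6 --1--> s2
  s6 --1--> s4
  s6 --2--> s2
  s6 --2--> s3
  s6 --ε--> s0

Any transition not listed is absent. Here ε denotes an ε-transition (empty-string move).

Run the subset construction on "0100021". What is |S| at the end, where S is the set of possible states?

6

Start in {s0}.
Read '0': {s0} → {s3}.
Read '1': {s3} → {s1, s4}.
Read '0': {s1, s4} → {s1, s2, s4, s5}.
Read '0': {s1, s2, s4, s5} → {s1, s2, s3, s4, s5}.
Read '0': {s1, s2, s3, s4, s5} → {s0, s1, s2, s3, s4, s5, s6}.
Read '2': {s0, s1, s2, s3, s4, s5, s6} → {s0, s1, s2, s3, s6}.
Read '1': {s0, s1, s2, s3, s6} → {s0, s1, s2, s3, s4, s5}.
That set has 6 states.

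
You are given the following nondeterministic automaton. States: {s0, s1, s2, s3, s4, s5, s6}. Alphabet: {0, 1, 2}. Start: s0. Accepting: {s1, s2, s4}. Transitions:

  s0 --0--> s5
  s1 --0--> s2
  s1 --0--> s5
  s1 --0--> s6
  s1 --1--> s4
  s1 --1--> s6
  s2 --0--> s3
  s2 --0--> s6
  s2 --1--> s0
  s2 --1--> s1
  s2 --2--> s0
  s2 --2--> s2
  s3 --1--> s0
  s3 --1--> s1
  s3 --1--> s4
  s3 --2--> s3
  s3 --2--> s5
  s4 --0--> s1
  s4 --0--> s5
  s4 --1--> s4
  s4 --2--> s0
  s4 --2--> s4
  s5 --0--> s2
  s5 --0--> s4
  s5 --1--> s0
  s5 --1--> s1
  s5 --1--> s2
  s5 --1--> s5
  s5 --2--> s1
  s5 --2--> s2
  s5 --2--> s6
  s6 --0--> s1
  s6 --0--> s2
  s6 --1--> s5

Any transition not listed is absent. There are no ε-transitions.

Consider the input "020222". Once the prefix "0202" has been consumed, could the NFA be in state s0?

Yes

Start in {s0}.
Read '0': s0→{s5}; now {s5}.
Read '2': s5→{s1, s2, s6}; now {s1, s2, s6}.
Read '0': s1→{s2, s5, s6}, s2→{s3, s6}, s6→{s1, s2}; now {s1, s2, s3, s5, s6}.
Read '2': s1→∅, s2→{s0, s2}, s3→{s3, s5}, s5→{s1, s2, s6}, s6→∅; now {s0, s1, s2, s3, s5, s6}.
State s0 is in {s0, s1, s2, s3, s5, s6}.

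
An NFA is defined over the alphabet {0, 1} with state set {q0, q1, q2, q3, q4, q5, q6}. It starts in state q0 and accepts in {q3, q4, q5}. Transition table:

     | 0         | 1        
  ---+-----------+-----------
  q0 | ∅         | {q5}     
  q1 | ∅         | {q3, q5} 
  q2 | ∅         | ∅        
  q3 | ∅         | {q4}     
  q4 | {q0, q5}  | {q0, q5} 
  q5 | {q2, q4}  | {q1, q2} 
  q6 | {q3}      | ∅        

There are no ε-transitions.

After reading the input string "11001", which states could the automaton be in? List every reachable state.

Start in {q0}.
Read '1': q0→{q5}; now {q5}.
Read '1': q5→{q1, q2}; now {q1, q2}.
Read '0': q1→∅, q2→∅; now ∅.
The set is empty and remains empty for the remaining 2 symbols.

∅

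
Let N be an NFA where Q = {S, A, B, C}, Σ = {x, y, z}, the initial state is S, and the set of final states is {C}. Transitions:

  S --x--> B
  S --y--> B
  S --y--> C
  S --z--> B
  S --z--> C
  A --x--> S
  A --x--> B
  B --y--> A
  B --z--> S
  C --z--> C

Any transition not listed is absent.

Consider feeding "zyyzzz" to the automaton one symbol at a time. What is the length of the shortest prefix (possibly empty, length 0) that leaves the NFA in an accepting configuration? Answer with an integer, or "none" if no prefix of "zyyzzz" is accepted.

Start in {S}.
Read 'z': S→{B, C}; now {B, C}.
None of the earlier sets intersect F, but {B, C} does.

1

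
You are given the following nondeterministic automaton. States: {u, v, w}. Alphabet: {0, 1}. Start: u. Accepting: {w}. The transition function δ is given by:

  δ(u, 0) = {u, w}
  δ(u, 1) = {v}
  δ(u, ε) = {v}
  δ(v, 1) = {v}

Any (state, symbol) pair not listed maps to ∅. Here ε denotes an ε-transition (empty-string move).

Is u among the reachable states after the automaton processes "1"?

No

Start: ε-closure({u}) = {u, v}.
Read '1': {u, v} → {v}.
State u is not in {v}.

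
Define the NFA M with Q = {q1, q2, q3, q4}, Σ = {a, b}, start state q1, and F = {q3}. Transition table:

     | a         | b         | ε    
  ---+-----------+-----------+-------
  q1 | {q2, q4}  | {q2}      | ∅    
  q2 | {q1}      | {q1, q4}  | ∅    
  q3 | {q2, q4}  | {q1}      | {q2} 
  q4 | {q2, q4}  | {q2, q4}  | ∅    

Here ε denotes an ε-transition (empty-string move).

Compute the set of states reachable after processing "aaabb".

Start in {q1}.
Read 'a': {q1} → {q2, q4}.
Read 'a': {q2, q4} → {q1, q2, q4}.
Read 'a': {q1, q2, q4} → {q1, q2, q4}.
Read 'b': {q1, q2, q4} → {q1, q2, q4}.
Read 'b': {q1, q2, q4} → {q1, q2, q4}.

{q1, q2, q4}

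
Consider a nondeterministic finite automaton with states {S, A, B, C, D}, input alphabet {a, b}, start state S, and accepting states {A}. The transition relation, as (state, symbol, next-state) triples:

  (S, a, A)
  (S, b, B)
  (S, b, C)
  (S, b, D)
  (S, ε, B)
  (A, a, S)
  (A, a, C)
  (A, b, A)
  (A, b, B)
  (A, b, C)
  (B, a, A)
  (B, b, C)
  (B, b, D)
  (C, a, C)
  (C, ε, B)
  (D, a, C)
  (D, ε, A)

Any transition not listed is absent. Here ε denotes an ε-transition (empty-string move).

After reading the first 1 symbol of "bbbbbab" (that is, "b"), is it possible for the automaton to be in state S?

Start: ε-closure({S}) = {S, B}.
Read 'b': S→{B, C, D}, B→{C, D}; union {B, C, D}; ε-closure = {A, B, C, D}.
State S is not in {A, B, C, D}.

No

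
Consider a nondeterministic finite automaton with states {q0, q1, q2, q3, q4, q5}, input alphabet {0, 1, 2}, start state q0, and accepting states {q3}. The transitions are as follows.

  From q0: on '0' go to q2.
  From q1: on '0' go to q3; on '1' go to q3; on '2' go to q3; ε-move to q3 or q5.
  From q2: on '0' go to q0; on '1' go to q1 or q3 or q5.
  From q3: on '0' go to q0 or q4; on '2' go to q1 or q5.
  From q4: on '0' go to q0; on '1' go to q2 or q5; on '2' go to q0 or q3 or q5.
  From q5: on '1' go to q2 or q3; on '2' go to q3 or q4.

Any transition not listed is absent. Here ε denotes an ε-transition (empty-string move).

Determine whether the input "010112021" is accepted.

Start in {q0}.
Read '0': {q0} → {q2}.
Read '1': {q2} → {q1, q3, q5}.
Read '0': {q1, q3, q5} → {q0, q3, q4}.
Read '1': {q0, q3, q4} → {q2, q5}.
Read '1': {q2, q5} → {q1, q2, q3, q5}.
Read '2': {q1, q2, q3, q5} → {q1, q3, q4, q5}.
Read '0': {q1, q3, q4, q5} → {q0, q3, q4}.
Read '2': {q0, q3, q4} → {q0, q1, q3, q5}.
Read '1': {q0, q1, q3, q5} → {q2, q3}.
The final set {q2, q3} contains the accepting state q3.

Yes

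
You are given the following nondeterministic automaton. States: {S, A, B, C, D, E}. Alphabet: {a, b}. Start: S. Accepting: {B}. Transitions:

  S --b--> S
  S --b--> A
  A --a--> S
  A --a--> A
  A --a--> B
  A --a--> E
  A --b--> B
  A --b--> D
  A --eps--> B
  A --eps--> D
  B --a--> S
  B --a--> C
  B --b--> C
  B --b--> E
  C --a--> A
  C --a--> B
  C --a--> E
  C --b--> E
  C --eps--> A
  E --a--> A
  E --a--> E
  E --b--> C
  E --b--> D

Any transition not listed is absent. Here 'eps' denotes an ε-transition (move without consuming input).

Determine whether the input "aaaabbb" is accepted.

No

Start in {S}.
Read 'a': S→∅; now ∅.
The set is empty and remains empty for the remaining 6 symbols.
The final set ∅ contains no accepting state.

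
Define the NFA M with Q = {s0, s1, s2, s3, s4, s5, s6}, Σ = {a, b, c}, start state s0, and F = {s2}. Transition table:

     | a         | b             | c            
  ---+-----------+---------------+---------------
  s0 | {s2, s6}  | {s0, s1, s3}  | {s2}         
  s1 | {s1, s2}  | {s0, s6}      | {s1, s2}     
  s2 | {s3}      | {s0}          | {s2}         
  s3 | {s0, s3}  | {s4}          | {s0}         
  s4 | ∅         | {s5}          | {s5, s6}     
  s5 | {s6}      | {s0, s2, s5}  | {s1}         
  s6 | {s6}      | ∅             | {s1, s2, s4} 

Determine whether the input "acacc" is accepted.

Start in {s0}.
Read 'a': s0→{s2, s6}; now {s2, s6}.
Read 'c': s2→{s2}, s6→{s1, s2, s4}; now {s1, s2, s4}.
Read 'a': s1→{s1, s2}, s2→{s3}, s4→∅; now {s1, s2, s3}.
Read 'c': s1→{s1, s2}, s2→{s2}, s3→{s0}; now {s0, s1, s2}.
Read 'c': s0→{s2}, s1→{s1, s2}, s2→{s2}; now {s1, s2}.
The final set {s1, s2} contains the accepting state s2.

Yes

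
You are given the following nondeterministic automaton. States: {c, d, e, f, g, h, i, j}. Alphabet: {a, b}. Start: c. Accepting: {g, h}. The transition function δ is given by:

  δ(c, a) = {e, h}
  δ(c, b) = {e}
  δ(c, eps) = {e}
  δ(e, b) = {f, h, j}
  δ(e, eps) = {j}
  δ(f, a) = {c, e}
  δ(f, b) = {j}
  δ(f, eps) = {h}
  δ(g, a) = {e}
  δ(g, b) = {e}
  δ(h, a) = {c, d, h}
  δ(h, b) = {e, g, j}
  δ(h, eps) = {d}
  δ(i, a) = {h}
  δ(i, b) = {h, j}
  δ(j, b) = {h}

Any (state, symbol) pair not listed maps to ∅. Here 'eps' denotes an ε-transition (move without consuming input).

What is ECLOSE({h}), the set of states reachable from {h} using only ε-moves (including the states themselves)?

{d, h}

Begin with {h}.
ε-move h → d; add d.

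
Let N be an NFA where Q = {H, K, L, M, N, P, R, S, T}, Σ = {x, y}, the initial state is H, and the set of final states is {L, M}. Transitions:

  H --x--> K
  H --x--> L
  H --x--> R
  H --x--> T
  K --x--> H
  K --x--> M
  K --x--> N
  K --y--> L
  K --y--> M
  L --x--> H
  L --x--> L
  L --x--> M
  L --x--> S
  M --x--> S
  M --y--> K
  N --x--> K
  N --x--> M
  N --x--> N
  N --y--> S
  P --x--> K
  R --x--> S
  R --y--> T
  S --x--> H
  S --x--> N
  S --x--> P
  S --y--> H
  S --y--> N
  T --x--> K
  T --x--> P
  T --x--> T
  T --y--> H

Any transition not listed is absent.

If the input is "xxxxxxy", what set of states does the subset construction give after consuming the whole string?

{H, K, L, M, N, S, T}

Start in {H}.
Read 'x': {H} → {K, L, R, T}.
Read 'x': {K, L, R, T} → {H, K, L, M, N, P, S, T}.
Read 'x': {H, K, L, M, N, P, S, T} → {H, K, L, M, N, P, R, S, T}.
Read 'x': {H, K, L, M, N, P, R, S, T} → {H, K, L, M, N, P, R, S, T}.
Read 'x': {H, K, L, M, N, P, R, S, T} → {H, K, L, M, N, P, R, S, T}.
Read 'x': {H, K, L, M, N, P, R, S, T} → {H, K, L, M, N, P, R, S, T}.
Read 'y': {H, K, L, M, N, P, R, S, T} → {H, K, L, M, N, S, T}.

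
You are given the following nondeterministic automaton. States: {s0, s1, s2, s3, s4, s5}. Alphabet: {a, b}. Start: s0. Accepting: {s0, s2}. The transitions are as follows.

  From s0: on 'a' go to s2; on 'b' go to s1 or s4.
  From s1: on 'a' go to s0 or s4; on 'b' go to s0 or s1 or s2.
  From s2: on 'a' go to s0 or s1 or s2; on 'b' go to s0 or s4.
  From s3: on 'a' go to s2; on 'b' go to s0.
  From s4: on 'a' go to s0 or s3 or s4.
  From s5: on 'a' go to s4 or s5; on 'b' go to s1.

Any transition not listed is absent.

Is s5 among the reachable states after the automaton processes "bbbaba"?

No

Start in {s0}.
Read 'b': s0→{s1, s4}; now {s1, s4}.
Read 'b': s1→{s0, s1, s2}, s4→∅; now {s0, s1, s2}.
Read 'b': s0→{s1, s4}, s1→{s0, s1, s2}, s2→{s0, s4}; now {s0, s1, s2, s4}.
Read 'a': s0→{s2}, s1→{s0, s4}, s2→{s0, s1, s2}, s4→{s0, s3, s4}; now {s0, s1, s2, s3, s4}.
Read 'b': s0→{s1, s4}, s1→{s0, s1, s2}, s2→{s0, s4}, s3→{s0}, s4→∅; now {s0, s1, s2, s4}.
Read 'a': s0→{s2}, s1→{s0, s4}, s2→{s0, s1, s2}, s4→{s0, s3, s4}; now {s0, s1, s2, s3, s4}.
State s5 is not in {s0, s1, s2, s3, s4}.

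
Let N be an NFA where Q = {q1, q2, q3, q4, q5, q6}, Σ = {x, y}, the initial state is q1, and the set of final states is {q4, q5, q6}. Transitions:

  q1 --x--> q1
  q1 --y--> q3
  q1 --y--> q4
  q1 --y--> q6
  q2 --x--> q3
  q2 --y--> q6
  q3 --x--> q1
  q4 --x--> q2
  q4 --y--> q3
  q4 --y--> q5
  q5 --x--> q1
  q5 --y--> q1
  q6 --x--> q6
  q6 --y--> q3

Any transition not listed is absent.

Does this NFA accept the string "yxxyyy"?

No

Start in {q1}.
Read 'y': q1→{q3, q4, q6}; now {q3, q4, q6}.
Read 'x': q3→{q1}, q4→{q2}, q6→{q6}; now {q1, q2, q6}.
Read 'x': q1→{q1}, q2→{q3}, q6→{q6}; now {q1, q3, q6}.
Read 'y': q1→{q3, q4, q6}, q3→∅, q6→{q3}; now {q3, q4, q6}.
Read 'y': q3→∅, q4→{q3, q5}, q6→{q3}; now {q3, q5}.
Read 'y': q3→∅, q5→{q1}; now {q1}.
The final set {q1} contains no accepting state.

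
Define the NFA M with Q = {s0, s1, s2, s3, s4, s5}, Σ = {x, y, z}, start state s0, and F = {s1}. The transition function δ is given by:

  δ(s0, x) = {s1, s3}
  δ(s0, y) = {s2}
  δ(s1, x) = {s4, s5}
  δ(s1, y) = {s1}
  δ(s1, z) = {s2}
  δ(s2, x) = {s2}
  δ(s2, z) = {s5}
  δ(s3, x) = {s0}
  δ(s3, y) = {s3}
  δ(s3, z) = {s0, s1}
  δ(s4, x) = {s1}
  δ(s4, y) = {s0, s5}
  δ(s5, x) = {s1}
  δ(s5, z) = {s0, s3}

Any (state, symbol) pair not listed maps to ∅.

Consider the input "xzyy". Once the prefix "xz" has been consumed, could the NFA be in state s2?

Yes

Start in {s0}.
Read 'x': {s0} → {s1, s3}.
Read 'z': {s1, s3} → {s0, s1, s2}.
State s2 is in {s0, s1, s2}.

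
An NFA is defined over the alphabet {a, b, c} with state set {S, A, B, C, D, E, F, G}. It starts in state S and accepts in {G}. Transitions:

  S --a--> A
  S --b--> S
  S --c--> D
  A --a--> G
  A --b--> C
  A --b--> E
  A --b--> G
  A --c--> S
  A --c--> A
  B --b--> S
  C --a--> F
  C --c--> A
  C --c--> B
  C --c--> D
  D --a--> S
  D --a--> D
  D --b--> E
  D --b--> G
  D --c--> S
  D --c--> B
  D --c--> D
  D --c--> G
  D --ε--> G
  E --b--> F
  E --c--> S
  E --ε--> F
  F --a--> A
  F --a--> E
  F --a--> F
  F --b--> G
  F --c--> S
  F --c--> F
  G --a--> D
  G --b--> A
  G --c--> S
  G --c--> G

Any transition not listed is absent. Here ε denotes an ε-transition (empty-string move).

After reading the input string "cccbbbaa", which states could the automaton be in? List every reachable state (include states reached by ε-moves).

Start in {S}.
Read 'c': {S} → {D, G}.
Read 'c': {D, G} → {S, B, D, G}.
Read 'c': {S, B, D, G} → {S, B, D, G}.
Read 'b': {S, B, D, G} → {S, A, E, F, G}.
Read 'b': {S, A, E, F, G} → {S, A, C, E, F, G}.
Read 'b': {S, A, C, E, F, G} → {S, A, C, E, F, G}.
Read 'a': {S, A, C, E, F, G} → {A, D, E, F, G}.
Read 'a': {A, D, E, F, G} → {S, A, D, E, F, G}.

{S, A, D, E, F, G}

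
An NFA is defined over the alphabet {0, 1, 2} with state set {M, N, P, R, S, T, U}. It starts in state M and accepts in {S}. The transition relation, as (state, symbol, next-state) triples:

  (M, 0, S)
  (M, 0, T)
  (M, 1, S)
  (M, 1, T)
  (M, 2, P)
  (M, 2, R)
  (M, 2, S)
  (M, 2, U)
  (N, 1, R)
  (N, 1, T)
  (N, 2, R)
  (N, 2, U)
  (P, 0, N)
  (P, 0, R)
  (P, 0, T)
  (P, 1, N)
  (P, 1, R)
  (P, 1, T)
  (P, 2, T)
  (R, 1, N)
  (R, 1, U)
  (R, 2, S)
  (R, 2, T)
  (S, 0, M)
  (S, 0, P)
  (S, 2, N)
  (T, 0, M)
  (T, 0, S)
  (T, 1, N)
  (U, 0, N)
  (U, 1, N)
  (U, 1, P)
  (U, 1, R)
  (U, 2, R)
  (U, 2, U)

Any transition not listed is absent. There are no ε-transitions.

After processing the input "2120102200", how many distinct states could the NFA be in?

6

Start in {M}.
Read '2': M→{P, R, S, U}; now {P, R, S, U}.
Read '1': P→{N, R, T}, R→{N, U}, S→∅, U→{N, P, R}; now {N, P, R, T, U}.
Read '2': N→{R, U}, P→{T}, R→{S, T}, T→∅, U→{R, U}; now {R, S, T, U}.
Read '0': R→∅, S→{M, P}, T→{M, S}, U→{N}; now {M, N, P, S}.
Read '1': M→{S, T}, N→{R, T}, P→{N, R, T}, S→∅; now {N, R, S, T}.
Read '0': N→∅, R→∅, S→{M, P}, T→{M, S}; now {M, P, S}.
Read '2': M→{P, R, S, U}, P→{T}, S→{N}; now {N, P, R, S, T, U}.
Read '2': N→{R, U}, P→{T}, R→{S, T}, S→{N}, T→∅, U→{R, U}; now {N, R, S, T, U}.
Read '0': N→∅, R→∅, S→{M, P}, T→{M, S}, U→{N}; now {M, N, P, S}.
Read '0': M→{S, T}, N→∅, P→{N, R, T}, S→{M, P}; now {M, N, P, R, S, T}.
That set has 6 states.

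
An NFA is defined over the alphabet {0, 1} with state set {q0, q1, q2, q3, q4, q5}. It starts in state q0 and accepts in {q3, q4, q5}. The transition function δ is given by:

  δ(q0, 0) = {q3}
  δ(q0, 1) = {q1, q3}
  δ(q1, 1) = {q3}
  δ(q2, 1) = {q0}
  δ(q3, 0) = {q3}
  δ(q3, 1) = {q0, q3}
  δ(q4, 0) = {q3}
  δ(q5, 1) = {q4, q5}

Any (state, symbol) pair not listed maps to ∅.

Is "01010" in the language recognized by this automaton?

Yes

Start in {q0}.
Read '0': q0→{q3}; now {q3}.
Read '1': q3→{q0, q3}; now {q0, q3}.
Read '0': q0→{q3}, q3→{q3}; now {q3}.
Read '1': q3→{q0, q3}; now {q0, q3}.
Read '0': q0→{q3}, q3→{q3}; now {q3}.
The final set {q3} contains the accepting state q3.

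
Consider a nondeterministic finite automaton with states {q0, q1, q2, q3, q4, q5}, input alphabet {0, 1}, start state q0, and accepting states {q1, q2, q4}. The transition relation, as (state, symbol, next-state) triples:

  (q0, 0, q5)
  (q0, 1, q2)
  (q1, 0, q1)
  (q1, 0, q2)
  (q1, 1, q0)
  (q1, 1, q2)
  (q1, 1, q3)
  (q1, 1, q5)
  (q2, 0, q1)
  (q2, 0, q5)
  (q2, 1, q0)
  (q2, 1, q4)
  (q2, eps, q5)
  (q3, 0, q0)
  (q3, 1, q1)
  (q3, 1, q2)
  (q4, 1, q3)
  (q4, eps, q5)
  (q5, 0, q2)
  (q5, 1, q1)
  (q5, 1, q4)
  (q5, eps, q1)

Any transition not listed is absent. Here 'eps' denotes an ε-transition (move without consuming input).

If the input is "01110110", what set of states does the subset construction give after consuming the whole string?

{q0, q1, q2, q5}

Start in {q0}.
Read '0': q0→{q5}; union {q5}; ε-closure = {q1, q5}.
Read '1': q1→{q0, q2, q3, q5}, q5→{q1, q4}; now {q0, q1, q2, q3, q4, q5}.
Read '1': q0→{q2}, q1→{q0, q2, q3, q5}, q2→{q0, q4}, q3→{q1, q2}, q4→{q3}, q5→{q1, q4}; now {q0, q1, q2, q3, q4, q5}.
Read '1': q0→{q2}, q1→{q0, q2, q3, q5}, q2→{q0, q4}, q3→{q1, q2}, q4→{q3}, q5→{q1, q4}; now {q0, q1, q2, q3, q4, q5}.
Read '0': q0→{q5}, q1→{q1, q2}, q2→{q1, q5}, q3→{q0}, q4→∅, q5→{q2}; now {q0, q1, q2, q5}.
Read '1': q0→{q2}, q1→{q0, q2, q3, q5}, q2→{q0, q4}, q5→{q1, q4}; now {q0, q1, q2, q3, q4, q5}.
Read '1': q0→{q2}, q1→{q0, q2, q3, q5}, q2→{q0, q4}, q3→{q1, q2}, q4→{q3}, q5→{q1, q4}; now {q0, q1, q2, q3, q4, q5}.
Read '0': q0→{q5}, q1→{q1, q2}, q2→{q1, q5}, q3→{q0}, q4→∅, q5→{q2}; now {q0, q1, q2, q5}.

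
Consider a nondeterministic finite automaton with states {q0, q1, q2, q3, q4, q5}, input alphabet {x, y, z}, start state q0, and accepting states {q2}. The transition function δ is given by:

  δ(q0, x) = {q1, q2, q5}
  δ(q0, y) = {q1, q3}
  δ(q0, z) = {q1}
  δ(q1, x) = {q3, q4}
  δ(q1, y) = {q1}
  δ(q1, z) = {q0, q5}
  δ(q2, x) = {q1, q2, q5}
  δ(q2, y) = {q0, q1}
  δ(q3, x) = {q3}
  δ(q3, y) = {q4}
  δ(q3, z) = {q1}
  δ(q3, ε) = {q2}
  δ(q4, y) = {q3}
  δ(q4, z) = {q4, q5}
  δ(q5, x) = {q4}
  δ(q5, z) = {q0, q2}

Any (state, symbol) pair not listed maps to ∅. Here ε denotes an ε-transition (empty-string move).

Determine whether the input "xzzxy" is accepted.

Yes

Start in {q0}.
Read 'x': {q0} → {q1, q2, q5}.
Read 'z': {q1, q2, q5} → {q0, q2, q5}.
Read 'z': {q0, q2, q5} → {q0, q1, q2}.
Read 'x': {q0, q1, q2} → {q1, q2, q3, q4, q5}.
Read 'y': {q1, q2, q3, q4, q5} → {q0, q1, q2, q3, q4}.
The final set {q0, q1, q2, q3, q4} contains the accepting state q2.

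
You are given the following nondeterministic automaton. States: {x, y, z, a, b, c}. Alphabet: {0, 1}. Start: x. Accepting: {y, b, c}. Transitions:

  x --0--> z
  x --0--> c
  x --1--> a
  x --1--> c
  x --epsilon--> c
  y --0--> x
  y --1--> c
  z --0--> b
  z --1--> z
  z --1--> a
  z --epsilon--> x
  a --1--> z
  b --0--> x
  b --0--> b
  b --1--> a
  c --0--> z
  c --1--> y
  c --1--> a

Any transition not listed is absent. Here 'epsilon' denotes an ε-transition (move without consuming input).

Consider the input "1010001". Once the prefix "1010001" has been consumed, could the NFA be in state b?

No

Start: ε-closure({x}) = {x, c}.
Read '1': {x, c} → {y, a, c}.
Read '0': {y, a, c} → {x, z, c}.
Read '1': {x, z, c} → {x, y, z, a, c}.
Read '0': {x, y, z, a, c} → {x, z, b, c}.
Read '0': {x, z, b, c} → {x, z, b, c}.
Read '0': {x, z, b, c} → {x, z, b, c}.
Read '1': {x, z, b, c} → {x, y, z, a, c}.
State b is not in {x, y, z, a, c}.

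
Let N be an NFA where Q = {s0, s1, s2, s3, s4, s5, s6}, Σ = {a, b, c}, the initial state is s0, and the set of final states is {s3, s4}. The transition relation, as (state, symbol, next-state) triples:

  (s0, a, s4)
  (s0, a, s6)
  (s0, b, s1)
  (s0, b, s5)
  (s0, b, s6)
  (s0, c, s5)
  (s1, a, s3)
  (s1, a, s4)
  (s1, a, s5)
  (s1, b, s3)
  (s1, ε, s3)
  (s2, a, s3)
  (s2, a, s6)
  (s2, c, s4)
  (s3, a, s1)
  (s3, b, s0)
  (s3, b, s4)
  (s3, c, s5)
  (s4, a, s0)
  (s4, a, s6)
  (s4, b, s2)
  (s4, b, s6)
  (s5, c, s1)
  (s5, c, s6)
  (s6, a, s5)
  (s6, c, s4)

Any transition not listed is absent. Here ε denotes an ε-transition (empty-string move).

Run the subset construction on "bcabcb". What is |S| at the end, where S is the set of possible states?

5

Start in {s0}.
Read 'b': {s0} → {s1, s3, s5, s6}.
Read 'c': {s1, s3, s5, s6} → {s1, s3, s4, s5, s6}.
Read 'a': {s1, s3, s4, s5, s6} → {s0, s1, s3, s4, s5, s6}.
Read 'b': {s0, s1, s3, s4, s5, s6} → {s0, s1, s2, s3, s4, s5, s6}.
Read 'c': {s0, s1, s2, s3, s4, s5, s6} → {s1, s3, s4, s5, s6}.
Read 'b': {s1, s3, s4, s5, s6} → {s0, s2, s3, s4, s6}.
That set has 5 states.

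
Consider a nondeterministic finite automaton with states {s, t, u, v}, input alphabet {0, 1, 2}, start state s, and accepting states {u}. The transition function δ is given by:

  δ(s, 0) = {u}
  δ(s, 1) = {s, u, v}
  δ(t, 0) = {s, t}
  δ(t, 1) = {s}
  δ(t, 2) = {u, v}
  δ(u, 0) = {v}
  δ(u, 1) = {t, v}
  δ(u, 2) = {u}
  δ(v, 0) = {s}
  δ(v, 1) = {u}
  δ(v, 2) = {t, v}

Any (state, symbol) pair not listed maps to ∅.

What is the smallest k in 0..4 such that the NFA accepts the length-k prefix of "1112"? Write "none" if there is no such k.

Start in {s}.
Read '1': s→{s, u, v}; now {s, u, v}.
None of the earlier sets intersect F, but {s, u, v} does.

1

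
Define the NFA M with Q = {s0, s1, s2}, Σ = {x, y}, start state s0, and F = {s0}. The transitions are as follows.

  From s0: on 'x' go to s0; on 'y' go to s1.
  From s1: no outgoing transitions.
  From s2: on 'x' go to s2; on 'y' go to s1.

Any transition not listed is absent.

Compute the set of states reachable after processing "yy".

∅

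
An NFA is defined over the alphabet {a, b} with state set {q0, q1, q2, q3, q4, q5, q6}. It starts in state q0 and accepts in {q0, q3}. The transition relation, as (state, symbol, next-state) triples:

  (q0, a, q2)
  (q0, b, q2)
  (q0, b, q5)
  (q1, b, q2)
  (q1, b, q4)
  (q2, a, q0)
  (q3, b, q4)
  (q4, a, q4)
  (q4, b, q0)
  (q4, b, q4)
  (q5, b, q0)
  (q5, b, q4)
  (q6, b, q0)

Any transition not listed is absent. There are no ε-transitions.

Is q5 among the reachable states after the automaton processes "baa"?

No

Start in {q0}.
Read 'b': {q0} → {q2, q5}.
Read 'a': {q2, q5} → {q0}.
Read 'a': {q0} → {q2}.
State q5 is not in {q2}.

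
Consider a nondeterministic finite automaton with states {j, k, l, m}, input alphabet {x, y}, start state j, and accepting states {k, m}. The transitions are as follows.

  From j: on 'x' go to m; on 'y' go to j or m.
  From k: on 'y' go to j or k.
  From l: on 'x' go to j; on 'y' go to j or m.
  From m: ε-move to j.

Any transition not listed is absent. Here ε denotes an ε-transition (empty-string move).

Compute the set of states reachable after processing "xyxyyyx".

{j, m}

Start in {j}.
Read 'x': j→{m}; union {m}; ε-closure = {j, m}.
Read 'y': j→{j, m}, m→∅; now {j, m}.
Read 'x': j→{m}, m→∅; union {m}; ε-closure = {j, m}.
Read 'y': j→{j, m}, m→∅; now {j, m}.
Read 'y': j→{j, m}, m→∅; now {j, m}.
Read 'y': j→{j, m}, m→∅; now {j, m}.
Read 'x': j→{m}, m→∅; union {m}; ε-closure = {j, m}.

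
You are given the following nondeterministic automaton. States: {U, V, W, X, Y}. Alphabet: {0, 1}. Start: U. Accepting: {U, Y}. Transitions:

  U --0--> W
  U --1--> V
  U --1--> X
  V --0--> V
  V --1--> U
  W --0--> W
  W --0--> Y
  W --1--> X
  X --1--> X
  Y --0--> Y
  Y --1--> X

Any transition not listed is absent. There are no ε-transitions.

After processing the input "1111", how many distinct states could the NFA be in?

Start in {U}.
Read '1': {U} → {V, X}.
Read '1': {V, X} → {U, X}.
Read '1': {U, X} → {V, X}.
Read '1': {V, X} → {U, X}.
That set has 2 states.

2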